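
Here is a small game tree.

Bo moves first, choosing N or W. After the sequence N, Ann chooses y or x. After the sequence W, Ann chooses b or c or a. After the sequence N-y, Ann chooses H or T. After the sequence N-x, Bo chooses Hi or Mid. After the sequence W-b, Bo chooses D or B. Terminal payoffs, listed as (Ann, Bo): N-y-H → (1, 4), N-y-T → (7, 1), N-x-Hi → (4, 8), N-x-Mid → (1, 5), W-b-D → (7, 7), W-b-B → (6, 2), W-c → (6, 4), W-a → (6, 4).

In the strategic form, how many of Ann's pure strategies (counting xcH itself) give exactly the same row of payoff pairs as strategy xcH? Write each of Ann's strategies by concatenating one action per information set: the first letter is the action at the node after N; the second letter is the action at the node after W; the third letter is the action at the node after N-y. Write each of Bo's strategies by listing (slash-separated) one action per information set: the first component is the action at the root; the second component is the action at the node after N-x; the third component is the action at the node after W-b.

Row for xcH (columns N/Hi/D, N/Hi/B, N/Mid/D, N/Mid/B, W/Hi/D, W/Hi/B, W/Mid/D, W/Mid/B): (4,8) (4,8) (1,5) (1,5) (6,4) (6,4) (6,4) (6,4).
Under xcH, Ann's choice at the node after N-y can never be reached regardless of what Bo does, so varying those choices leaves every outcome unchanged.
Holding the reachable choices fixed and varying the unreachable one freely already gives 2 equivalent strategies.
Checking the remaining rows, xaH, xaT also happen to give the same payoffs in every column, bringing the total to 4: xcH, xcT, xaH, xaT.

4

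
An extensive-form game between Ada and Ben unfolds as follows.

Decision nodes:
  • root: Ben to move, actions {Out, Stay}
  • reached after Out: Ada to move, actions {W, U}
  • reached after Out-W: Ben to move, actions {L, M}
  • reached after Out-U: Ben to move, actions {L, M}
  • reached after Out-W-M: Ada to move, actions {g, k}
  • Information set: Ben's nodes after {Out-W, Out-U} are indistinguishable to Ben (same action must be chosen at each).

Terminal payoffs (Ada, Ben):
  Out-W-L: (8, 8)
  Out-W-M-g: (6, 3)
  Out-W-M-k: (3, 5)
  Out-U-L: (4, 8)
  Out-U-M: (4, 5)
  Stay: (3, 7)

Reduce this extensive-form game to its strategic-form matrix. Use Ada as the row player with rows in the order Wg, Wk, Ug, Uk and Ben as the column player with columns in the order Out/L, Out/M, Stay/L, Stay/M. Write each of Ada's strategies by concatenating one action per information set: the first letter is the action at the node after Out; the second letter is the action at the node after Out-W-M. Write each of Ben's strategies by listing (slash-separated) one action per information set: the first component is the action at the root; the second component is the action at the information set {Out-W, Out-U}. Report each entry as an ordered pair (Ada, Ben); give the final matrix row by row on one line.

Row Wg: Out/L→(8,8), Out/M→(6,3), Stay/L→(3,7), Stay/M→(3,7)
Row Wk: Out/L→(8,8), Out/M→(3,5), Stay/L→(3,7), Stay/M→(3,7)
Row Ug: Out/L→(4,8), Out/M→(4,5), Stay/L→(3,7), Stay/M→(3,7)
Row Uk: Out/L→(4,8), Out/M→(4,5), Stay/L→(3,7), Stay/M→(3,7)

Wg: (8,8) (6,3) (3,7) (3,7) | Wk: (8,8) (3,5) (3,7) (3,7) | Ug: (4,8) (4,5) (3,7) (3,7) | Uk: (4,8) (4,5) (3,7) (3,7)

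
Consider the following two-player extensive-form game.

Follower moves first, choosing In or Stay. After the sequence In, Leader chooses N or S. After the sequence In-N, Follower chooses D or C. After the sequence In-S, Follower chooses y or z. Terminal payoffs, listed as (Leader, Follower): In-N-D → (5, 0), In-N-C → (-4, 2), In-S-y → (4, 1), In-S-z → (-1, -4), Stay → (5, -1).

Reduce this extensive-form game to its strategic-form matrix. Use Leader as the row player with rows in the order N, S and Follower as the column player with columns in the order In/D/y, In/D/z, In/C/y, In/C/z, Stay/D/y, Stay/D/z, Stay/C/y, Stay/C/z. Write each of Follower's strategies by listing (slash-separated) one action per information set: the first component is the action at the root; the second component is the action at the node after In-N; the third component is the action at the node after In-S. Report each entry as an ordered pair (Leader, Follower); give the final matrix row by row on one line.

N: (5,0) (5,0) (-4,2) (-4,2) (5,-1) (5,-1) (5,-1) (5,-1) | S: (4,1) (-1,-4) (4,1) (-1,-4) (5,-1) (5,-1) (5,-1) (5,-1)

Row N: In/D/y→(5,0), In/D/z→(5,0), In/C/y→(-4,2), In/C/z→(-4,2), Stay/D/y→(5,-1), Stay/D/z→(5,-1), Stay/C/y→(5,-1), Stay/C/z→(5,-1)
Row S: In/D/y→(4,1), In/D/z→(-1,-4), In/C/y→(4,1), In/C/z→(-1,-4), Stay/D/y→(5,-1), Stay/D/z→(5,-1), Stay/C/y→(5,-1), Stay/C/z→(5,-1)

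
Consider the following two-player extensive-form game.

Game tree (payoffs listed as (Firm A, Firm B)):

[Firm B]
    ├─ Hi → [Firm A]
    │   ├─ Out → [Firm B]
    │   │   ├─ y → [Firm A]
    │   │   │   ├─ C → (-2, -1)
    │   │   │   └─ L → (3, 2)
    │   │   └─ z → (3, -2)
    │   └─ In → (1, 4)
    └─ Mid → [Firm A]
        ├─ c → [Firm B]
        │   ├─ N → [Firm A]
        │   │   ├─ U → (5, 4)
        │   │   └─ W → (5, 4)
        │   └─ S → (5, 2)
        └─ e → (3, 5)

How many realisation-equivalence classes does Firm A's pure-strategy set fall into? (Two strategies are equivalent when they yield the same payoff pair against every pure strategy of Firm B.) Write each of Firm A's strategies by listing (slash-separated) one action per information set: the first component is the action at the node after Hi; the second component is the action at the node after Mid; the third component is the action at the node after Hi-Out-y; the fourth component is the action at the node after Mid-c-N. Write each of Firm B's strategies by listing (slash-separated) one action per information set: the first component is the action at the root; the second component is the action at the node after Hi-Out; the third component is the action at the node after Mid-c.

6

Firm A has 16 pure strategies: Out/c/C/U, Out/c/C/W, Out/c/L/U, Out/c/L/W, Out/e/C/U, Out/e/C/W, Out/e/L/U, Out/e/L/W, In/c/C/U, In/c/C/W, In/c/L/U, In/c/L/W, In/e/C/U, In/e/C/W, In/e/L/U, In/e/L/W. Columns: Hi/y/N, Hi/y/S, Hi/z/N, Hi/z/S, Mid/y/N, Mid/y/S, Mid/z/N, Mid/z/S.
{Out/c/C/U, Out/c/C/W} → row (-2,-1) (-2,-1) (3,-2) (3,-2) (5,4) (5,2) (5,4) (5,2)
{Out/c/L/U, Out/c/L/W} → row (3,2) (3,2) (3,-2) (3,-2) (5,4) (5,2) (5,4) (5,2)
{Out/e/C/U, Out/e/C/W} → row (-2,-1) (-2,-1) (3,-2) (3,-2) (3,5) (3,5) (3,5) (3,5)
{Out/e/L/U, Out/e/L/W} → row (3,2) (3,2) (3,-2) (3,-2) (3,5) (3,5) (3,5) (3,5)
{In/c/C/U, In/c/C/W, In/c/L/U, In/c/L/W} → row (1,4) (1,4) (1,4) (1,4) (5,4) (5,2) (5,4) (5,2)
{In/e/C/U, In/e/C/W, In/e/L/U, In/e/L/W} → row (1,4) (1,4) (1,4) (1,4) (3,5) (3,5) (3,5) (3,5)
That's 6 distinct rows out of 16 strategies.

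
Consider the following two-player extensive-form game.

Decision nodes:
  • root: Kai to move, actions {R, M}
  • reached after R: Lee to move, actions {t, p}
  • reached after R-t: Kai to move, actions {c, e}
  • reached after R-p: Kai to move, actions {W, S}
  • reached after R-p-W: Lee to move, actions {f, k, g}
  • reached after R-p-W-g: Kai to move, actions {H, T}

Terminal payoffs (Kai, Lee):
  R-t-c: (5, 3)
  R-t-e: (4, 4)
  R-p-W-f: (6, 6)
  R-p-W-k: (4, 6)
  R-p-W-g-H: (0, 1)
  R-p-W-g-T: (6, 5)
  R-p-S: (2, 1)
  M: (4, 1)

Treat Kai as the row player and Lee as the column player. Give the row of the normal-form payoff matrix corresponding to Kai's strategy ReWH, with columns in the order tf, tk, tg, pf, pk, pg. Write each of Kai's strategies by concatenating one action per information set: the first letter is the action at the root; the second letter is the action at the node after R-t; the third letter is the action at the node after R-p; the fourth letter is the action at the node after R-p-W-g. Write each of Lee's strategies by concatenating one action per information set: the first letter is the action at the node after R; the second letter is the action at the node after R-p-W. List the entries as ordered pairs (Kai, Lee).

vs tf: Kai plays R → Lee plays t at [R] → Kai plays e at [R-t] → (4, 4)
vs tk: Kai plays R → Lee plays t at [R] → Kai plays e at [R-t] → (4, 4)
vs tg: Kai plays R → Lee plays t at [R] → Kai plays e at [R-t] → (4, 4)
vs pf: Kai plays R → Lee plays p at [R] → Kai plays W at [R-p] → Lee plays f at [R-p-W] → (6, 6)
vs pk: Kai plays R → Lee plays p at [R] → Kai plays W at [R-p] → Lee plays k at [R-p-W] → (4, 6)
vs pg: Kai plays R → Lee plays p at [R] → Kai plays W at [R-p] → Lee plays g at [R-p-W] → Kai plays H at [R-p-W-g] → (0, 1)

(4,4) (4,4) (4,4) (6,6) (4,6) (0,1)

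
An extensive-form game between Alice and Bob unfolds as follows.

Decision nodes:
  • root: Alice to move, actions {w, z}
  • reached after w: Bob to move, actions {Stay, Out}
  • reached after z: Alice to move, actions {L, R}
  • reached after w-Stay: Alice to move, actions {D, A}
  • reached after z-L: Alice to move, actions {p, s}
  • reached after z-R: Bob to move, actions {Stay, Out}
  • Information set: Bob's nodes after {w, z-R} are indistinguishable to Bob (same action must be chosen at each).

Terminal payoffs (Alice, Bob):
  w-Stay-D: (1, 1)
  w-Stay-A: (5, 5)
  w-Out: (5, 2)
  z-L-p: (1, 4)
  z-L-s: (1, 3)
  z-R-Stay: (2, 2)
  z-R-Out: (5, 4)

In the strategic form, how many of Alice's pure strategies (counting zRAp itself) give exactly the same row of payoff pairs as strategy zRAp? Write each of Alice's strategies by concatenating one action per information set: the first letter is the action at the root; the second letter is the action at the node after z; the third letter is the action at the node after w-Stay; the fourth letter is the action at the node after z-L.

4

Row for zRAp (columns Stay, Out): (2,2) (5,4).
Under zRAp, Alice's choice at the node after w-Stay and at the node after z-L can never be reached regardless of what Bob does, so varying those choices leaves every outcome unchanged.
Holding the reachable choices fixed and varying the unreachable ones freely already gives 2 × 2 = 4 equivalent strategies.
No other strategy reproduces this row, so those 4 are the full class: zRDp, zRDs, zRAp, zRAs.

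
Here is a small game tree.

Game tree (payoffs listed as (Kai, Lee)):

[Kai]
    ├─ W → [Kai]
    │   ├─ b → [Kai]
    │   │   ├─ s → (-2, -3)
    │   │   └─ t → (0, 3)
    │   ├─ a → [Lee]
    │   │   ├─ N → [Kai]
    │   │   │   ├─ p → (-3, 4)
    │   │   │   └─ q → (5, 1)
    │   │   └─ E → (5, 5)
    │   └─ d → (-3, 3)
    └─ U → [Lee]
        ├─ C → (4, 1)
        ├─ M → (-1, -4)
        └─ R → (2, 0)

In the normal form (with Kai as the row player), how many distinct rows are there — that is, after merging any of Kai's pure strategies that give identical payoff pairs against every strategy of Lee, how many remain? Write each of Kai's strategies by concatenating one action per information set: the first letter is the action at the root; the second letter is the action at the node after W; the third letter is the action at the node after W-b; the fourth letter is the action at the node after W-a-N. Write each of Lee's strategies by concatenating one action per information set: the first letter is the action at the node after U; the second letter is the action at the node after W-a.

Kai has 24 pure strategies: Wbsp, Wbsq, Wbtp, Wbtq, Wasp, Wasq, Watp, Watq, Wdsp, Wdsq, Wdtp, Wdtq, Ubsp, Ubsq, Ubtp, Ubtq, Uasp, Uasq, Uatp, Uatq, Udsp, Udsq, Udtp, Udtq. Columns: CN, CE, MN, ME, RN, RE.
{Wbsp, Wbsq} → row (-2,-3) (-2,-3) (-2,-3) (-2,-3) (-2,-3) (-2,-3)
{Wbtp, Wbtq} → row (0,3) (0,3) (0,3) (0,3) (0,3) (0,3)
{Wasp, Watp} → row (-3,4) (5,5) (-3,4) (5,5) (-3,4) (5,5)
{Wasq, Watq} → row (5,1) (5,5) (5,1) (5,5) (5,1) (5,5)
{Wdsp, Wdsq, Wdtp, Wdtq} → row (-3,3) (-3,3) (-3,3) (-3,3) (-3,3) (-3,3)
{Ubsp, Ubsq, Ubtp, Ubtq, Uasp, Uasq, Uatp, Uatq, Udsp, Udsq, Udtp, Udtq} → row (4,1) (4,1) (-1,-4) (-1,-4) (2,0) (2,0)
That's 6 distinct rows out of 24 strategies.

6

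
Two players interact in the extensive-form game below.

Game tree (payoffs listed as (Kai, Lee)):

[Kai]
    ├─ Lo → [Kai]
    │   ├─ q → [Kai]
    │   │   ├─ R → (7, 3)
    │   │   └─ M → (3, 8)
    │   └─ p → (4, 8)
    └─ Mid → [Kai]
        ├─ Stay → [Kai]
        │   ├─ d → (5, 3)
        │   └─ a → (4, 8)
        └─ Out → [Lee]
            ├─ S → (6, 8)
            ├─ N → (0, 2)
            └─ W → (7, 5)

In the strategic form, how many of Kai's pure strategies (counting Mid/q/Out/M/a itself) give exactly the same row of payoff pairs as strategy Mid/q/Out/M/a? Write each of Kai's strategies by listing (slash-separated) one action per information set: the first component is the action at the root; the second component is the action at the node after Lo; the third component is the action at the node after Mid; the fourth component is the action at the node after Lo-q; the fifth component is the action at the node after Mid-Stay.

Row for Mid/q/Out/M/a (columns S, N, W): (6,8) (0,2) (7,5).
Under Mid/q/Out/M/a, Kai's choice at the node after Lo and at the node after Lo-q and at the node after Mid-Stay can never be reached regardless of what Lee does, so varying those choices leaves every outcome unchanged.
Holding the reachable choices fixed and varying the unreachable ones freely already gives 2 × 2 × 2 = 8 equivalent strategies.
No other strategy reproduces this row, so those 8 are the full class: Mid/q/Out/R/d, Mid/q/Out/R/a, Mid/q/Out/M/d, Mid/q/Out/M/a, Mid/p/Out/R/d, Mid/p/Out/R/a, Mid/p/Out/M/d, Mid/p/Out/M/a.

8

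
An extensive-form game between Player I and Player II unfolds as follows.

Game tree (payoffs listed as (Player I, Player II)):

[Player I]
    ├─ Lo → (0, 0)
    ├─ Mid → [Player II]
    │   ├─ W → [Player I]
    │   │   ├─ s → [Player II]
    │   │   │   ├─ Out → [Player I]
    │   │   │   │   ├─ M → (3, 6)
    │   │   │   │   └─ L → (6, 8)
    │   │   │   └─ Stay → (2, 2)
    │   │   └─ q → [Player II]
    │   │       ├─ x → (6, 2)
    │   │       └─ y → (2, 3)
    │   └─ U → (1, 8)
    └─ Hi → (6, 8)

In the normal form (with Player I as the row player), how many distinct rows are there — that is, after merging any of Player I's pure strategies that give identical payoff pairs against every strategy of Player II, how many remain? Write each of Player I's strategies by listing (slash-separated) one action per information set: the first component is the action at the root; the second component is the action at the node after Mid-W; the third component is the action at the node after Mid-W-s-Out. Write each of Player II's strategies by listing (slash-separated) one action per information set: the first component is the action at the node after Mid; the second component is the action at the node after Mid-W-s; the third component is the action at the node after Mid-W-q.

5

Player I has 12 pure strategies: Lo/s/M, Lo/s/L, Lo/q/M, Lo/q/L, Mid/s/M, Mid/s/L, Mid/q/M, Mid/q/L, Hi/s/M, Hi/s/L, Hi/q/M, Hi/q/L. Columns: W/Out/x, W/Out/y, W/Stay/x, W/Stay/y, U/Out/x, U/Out/y, U/Stay/x, U/Stay/y.
{Lo/s/M, Lo/s/L, Lo/q/M, Lo/q/L} → row (0,0) (0,0) (0,0) (0,0) (0,0) (0,0) (0,0) (0,0)
{Mid/s/M} → row (3,6) (3,6) (2,2) (2,2) (1,8) (1,8) (1,8) (1,8)
{Mid/s/L} → row (6,8) (6,8) (2,2) (2,2) (1,8) (1,8) (1,8) (1,8)
{Mid/q/M, Mid/q/L} → row (6,2) (2,3) (6,2) (2,3) (1,8) (1,8) (1,8) (1,8)
{Hi/s/M, Hi/s/L, Hi/q/M, Hi/q/L} → row (6,8) (6,8) (6,8) (6,8) (6,8) (6,8) (6,8) (6,8)
That's 5 distinct rows out of 12 strategies.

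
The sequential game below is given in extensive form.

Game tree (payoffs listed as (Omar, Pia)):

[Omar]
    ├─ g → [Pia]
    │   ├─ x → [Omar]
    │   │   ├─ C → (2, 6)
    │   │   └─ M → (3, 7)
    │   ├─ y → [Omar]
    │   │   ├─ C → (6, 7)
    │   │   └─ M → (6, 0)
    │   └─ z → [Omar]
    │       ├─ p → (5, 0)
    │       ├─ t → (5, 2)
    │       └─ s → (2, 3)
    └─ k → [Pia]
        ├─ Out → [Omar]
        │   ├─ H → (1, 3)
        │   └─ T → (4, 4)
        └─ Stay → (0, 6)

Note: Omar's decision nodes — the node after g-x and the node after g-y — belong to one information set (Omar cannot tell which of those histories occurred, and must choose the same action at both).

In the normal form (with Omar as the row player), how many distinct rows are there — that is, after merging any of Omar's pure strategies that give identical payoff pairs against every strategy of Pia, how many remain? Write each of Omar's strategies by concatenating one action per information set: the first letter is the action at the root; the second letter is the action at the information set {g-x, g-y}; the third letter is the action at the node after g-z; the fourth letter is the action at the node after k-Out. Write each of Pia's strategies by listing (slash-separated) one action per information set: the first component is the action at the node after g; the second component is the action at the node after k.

8

Omar has 24 pure strategies: gCpH, gCpT, gCtH, gCtT, gCsH, gCsT, gMpH, gMpT, gMtH, gMtT, gMsH, gMsT, kCpH, kCpT, kCtH, kCtT, kCsH, kCsT, kMpH, kMpT, kMtH, kMtT, kMsH, kMsT. Columns: x/Out, x/Stay, y/Out, y/Stay, z/Out, z/Stay.
{gCpH, gCpT} → row (2,6) (2,6) (6,7) (6,7) (5,0) (5,0)
{gCtH, gCtT} → row (2,6) (2,6) (6,7) (6,7) (5,2) (5,2)
{gCsH, gCsT} → row (2,6) (2,6) (6,7) (6,7) (2,3) (2,3)
{gMpH, gMpT} → row (3,7) (3,7) (6,0) (6,0) (5,0) (5,0)
{gMtH, gMtT} → row (3,7) (3,7) (6,0) (6,0) (5,2) (5,2)
{gMsH, gMsT} → row (3,7) (3,7) (6,0) (6,0) (2,3) (2,3)
{kCpH, kCtH, kCsH, kMpH, kMtH, kMsH} → row (1,3) (0,6) (1,3) (0,6) (1,3) (0,6)
{kCpT, kCtT, kCsT, kMpT, kMtT, kMsT} → row (4,4) (0,6) (4,4) (0,6) (4,4) (0,6)
That's 8 distinct rows out of 24 strategies.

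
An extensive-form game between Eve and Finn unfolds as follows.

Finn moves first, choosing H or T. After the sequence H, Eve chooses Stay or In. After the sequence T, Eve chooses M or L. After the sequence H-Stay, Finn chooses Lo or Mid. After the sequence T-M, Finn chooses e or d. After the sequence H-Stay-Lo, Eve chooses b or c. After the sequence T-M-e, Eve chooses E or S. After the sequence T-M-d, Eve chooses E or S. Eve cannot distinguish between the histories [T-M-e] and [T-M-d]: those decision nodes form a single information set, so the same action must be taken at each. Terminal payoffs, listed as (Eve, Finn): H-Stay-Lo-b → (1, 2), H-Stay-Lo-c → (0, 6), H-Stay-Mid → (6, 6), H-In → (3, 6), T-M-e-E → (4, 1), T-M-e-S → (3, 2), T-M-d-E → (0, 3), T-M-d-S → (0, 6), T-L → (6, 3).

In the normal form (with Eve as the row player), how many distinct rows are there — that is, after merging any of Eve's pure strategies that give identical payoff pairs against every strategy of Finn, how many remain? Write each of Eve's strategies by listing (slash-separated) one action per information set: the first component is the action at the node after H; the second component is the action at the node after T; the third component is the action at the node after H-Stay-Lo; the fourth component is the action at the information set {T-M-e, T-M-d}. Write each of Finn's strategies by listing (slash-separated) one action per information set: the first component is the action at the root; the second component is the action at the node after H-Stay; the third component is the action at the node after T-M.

Eve has 16 pure strategies: Stay/M/b/E, Stay/M/b/S, Stay/M/c/E, Stay/M/c/S, Stay/L/b/E, Stay/L/b/S, Stay/L/c/E, Stay/L/c/S, In/M/b/E, In/M/b/S, In/M/c/E, In/M/c/S, In/L/b/E, In/L/b/S, In/L/c/E, In/L/c/S. Columns: H/Lo/e, H/Lo/d, H/Mid/e, H/Mid/d, T/Lo/e, T/Lo/d, T/Mid/e, T/Mid/d.
{Stay/M/b/E} → row (1,2) (1,2) (6,6) (6,6) (4,1) (0,3) (4,1) (0,3)
{Stay/M/b/S} → row (1,2) (1,2) (6,6) (6,6) (3,2) (0,6) (3,2) (0,6)
{Stay/M/c/E} → row (0,6) (0,6) (6,6) (6,6) (4,1) (0,3) (4,1) (0,3)
{Stay/M/c/S} → row (0,6) (0,6) (6,6) (6,6) (3,2) (0,6) (3,2) (0,6)
{Stay/L/b/E, Stay/L/b/S} → row (1,2) (1,2) (6,6) (6,6) (6,3) (6,3) (6,3) (6,3)
{Stay/L/c/E, Stay/L/c/S} → row (0,6) (0,6) (6,6) (6,6) (6,3) (6,3) (6,3) (6,3)
{In/M/b/E, In/M/c/E} → row (3,6) (3,6) (3,6) (3,6) (4,1) (0,3) (4,1) (0,3)
{In/M/b/S, In/M/c/S} → row (3,6) (3,6) (3,6) (3,6) (3,2) (0,6) (3,2) (0,6)
{In/L/b/E, In/L/b/S, In/L/c/E, In/L/c/S} → row (3,6) (3,6) (3,6) (3,6) (6,3) (6,3) (6,3) (6,3)
That's 9 distinct rows out of 16 strategies.

9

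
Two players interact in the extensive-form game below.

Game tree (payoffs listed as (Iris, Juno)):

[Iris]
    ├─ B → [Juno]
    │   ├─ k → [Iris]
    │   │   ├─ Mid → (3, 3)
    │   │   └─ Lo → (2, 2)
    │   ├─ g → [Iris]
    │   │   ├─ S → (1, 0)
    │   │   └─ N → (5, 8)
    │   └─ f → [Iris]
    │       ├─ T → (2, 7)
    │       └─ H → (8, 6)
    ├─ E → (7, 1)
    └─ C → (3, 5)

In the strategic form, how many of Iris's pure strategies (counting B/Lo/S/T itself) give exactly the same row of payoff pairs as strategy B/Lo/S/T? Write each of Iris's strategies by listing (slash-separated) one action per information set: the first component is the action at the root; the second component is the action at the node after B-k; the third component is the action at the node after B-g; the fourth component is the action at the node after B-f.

Row for B/Lo/S/T (columns k, g, f): (2,2) (1,0) (2,7).
Every one of Iris's information sets is on the play path for some reply by Juno when Iris follows B/Lo/S/T.
Changing the action at any of them therefore changes at least one column, so only B/Lo/S/T itself gives this row.

1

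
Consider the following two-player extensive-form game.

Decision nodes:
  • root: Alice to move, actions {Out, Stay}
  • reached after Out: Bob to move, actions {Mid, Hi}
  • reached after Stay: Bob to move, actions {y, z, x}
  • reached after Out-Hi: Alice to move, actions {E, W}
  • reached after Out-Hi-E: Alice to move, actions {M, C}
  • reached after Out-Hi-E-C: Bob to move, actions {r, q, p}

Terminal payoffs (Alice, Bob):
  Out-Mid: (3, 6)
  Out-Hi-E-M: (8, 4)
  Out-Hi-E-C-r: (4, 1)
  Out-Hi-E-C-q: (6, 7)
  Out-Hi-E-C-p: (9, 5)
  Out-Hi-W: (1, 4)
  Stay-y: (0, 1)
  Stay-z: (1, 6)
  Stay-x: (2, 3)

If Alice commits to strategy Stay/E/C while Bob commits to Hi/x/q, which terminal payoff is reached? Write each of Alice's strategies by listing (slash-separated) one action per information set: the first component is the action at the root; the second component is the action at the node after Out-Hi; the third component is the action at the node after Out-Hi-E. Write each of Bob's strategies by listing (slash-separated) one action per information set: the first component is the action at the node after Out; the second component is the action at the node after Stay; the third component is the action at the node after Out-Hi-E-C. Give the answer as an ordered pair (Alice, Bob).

(2, 3)

Trace the play path from the root:
  Alice plays Stay
  Bob plays x at [Stay]
→ terminal payoff (2, 3).
(Alice's choice at the node after Out-Hi is never reached on this path, so it doesn't affect the outcome.)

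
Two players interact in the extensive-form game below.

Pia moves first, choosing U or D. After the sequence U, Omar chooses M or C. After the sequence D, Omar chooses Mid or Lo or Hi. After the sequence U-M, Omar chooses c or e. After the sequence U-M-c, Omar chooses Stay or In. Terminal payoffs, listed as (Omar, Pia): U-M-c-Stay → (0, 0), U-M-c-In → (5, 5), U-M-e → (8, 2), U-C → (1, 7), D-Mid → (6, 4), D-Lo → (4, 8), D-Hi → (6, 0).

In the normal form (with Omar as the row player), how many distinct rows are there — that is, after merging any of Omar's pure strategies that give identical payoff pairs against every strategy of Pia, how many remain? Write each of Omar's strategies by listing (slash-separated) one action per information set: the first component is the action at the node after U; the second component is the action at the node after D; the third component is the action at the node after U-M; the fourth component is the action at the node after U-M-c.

12

Omar has 24 pure strategies: M/Mid/c/Stay, M/Mid/c/In, M/Mid/e/Stay, M/Mid/e/In, M/Lo/c/Stay, M/Lo/c/In, M/Lo/e/Stay, M/Lo/e/In, M/Hi/c/Stay, M/Hi/c/In, M/Hi/e/Stay, M/Hi/e/In, C/Mid/c/Stay, C/Mid/c/In, C/Mid/e/Stay, C/Mid/e/In, C/Lo/c/Stay, C/Lo/c/In, C/Lo/e/Stay, C/Lo/e/In, C/Hi/c/Stay, C/Hi/c/In, C/Hi/e/Stay, C/Hi/e/In. Columns: U, D.
{M/Mid/c/Stay} → row (0,0) (6,4)
{M/Mid/c/In} → row (5,5) (6,4)
{M/Mid/e/Stay, M/Mid/e/In} → row (8,2) (6,4)
{M/Lo/c/Stay} → row (0,0) (4,8)
{M/Lo/c/In} → row (5,5) (4,8)
{M/Lo/e/Stay, M/Lo/e/In} → row (8,2) (4,8)
{M/Hi/c/Stay} → row (0,0) (6,0)
{M/Hi/c/In} → row (5,5) (6,0)
{M/Hi/e/Stay, M/Hi/e/In} → row (8,2) (6,0)
{C/Mid/c/Stay, C/Mid/c/In, C/Mid/e/Stay, C/Mid/e/In} → row (1,7) (6,4)
{C/Lo/c/Stay, C/Lo/c/In, C/Lo/e/Stay, C/Lo/e/In} → row (1,7) (4,8)
{C/Hi/c/Stay, C/Hi/c/In, C/Hi/e/Stay, C/Hi/e/In} → row (1,7) (6,0)
That's 12 distinct rows out of 24 strategies.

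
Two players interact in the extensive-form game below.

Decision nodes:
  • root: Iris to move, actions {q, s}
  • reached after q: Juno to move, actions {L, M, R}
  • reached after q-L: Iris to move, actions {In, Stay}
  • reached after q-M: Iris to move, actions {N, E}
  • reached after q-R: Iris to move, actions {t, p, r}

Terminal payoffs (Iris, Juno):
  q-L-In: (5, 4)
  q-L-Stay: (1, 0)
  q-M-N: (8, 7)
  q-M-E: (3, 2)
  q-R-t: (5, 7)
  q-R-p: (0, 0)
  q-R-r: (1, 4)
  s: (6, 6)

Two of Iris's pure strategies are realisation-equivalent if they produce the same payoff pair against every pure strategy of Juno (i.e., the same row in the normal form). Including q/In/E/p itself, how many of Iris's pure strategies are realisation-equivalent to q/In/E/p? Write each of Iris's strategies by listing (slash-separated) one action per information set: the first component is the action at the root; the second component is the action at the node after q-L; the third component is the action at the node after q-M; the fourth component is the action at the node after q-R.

Row for q/In/E/p (columns L, M, R): (5,4) (3,2) (0,0).
Every one of Iris's information sets is on the play path for some reply by Juno when Iris follows q/In/E/p.
Changing the action at any of them therefore changes at least one column, so only q/In/E/p itself gives this row.

1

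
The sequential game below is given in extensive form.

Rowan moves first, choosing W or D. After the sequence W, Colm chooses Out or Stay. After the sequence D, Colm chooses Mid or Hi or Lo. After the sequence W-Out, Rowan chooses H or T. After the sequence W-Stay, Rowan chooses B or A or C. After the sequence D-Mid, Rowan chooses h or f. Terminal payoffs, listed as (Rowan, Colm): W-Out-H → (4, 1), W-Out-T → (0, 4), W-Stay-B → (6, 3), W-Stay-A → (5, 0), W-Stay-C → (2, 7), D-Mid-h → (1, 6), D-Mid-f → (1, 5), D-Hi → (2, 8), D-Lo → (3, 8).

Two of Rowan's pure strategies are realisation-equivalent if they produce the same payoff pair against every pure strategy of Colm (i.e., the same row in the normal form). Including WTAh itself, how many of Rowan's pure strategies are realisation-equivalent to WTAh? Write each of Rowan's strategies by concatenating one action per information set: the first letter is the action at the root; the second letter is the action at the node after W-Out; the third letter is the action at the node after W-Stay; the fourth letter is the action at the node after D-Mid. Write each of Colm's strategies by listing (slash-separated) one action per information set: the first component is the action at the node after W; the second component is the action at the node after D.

2

Row for WTAh (columns Out/Mid, Out/Hi, Out/Lo, Stay/Mid, Stay/Hi, Stay/Lo): (0,4) (0,4) (0,4) (5,0) (5,0) (5,0).
Under WTAh, Rowan's choice at the node after D-Mid can never be reached regardless of what Colm does, so varying those choices leaves every outcome unchanged.
Holding the reachable choices fixed and varying the unreachable one freely already gives 2 equivalent strategies.
No other strategy reproduces this row, so those 2 are the full class: WTAh, WTAf.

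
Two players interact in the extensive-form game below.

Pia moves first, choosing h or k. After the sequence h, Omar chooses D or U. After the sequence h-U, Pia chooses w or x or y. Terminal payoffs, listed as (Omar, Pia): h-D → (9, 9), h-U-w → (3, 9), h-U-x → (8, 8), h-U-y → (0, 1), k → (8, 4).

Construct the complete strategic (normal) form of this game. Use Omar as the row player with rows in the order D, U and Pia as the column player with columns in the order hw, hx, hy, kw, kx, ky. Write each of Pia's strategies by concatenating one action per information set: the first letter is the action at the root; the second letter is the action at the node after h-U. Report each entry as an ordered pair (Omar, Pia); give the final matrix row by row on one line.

           hw       hx       hy       kw       kx       ky
   D    (9,9)    (9,9)    (9,9)    (8,4)    (8,4)    (8,4)
   U    (3,9)    (8,8)    (0,1)    (8,4)    (8,4)    (8,4)

D: (9,9) (9,9) (9,9) (8,4) (8,4) (8,4) | U: (3,9) (8,8) (0,1) (8,4) (8,4) (8,4)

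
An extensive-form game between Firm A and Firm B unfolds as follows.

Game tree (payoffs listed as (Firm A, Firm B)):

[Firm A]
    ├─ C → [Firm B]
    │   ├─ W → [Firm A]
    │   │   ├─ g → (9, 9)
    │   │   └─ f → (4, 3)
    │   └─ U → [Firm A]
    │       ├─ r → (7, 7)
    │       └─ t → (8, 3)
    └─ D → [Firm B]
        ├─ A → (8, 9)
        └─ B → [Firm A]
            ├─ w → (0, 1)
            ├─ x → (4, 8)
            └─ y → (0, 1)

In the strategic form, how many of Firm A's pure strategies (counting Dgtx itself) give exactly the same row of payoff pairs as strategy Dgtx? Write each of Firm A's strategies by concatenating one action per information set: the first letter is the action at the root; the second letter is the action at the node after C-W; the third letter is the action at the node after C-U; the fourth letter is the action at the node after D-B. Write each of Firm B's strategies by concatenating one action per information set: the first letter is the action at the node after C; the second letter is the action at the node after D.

4

Row for Dgtx (columns WA, WB, UA, UB): (8,9) (4,8) (8,9) (4,8).
Under Dgtx, Firm A's choice at the node after C-W and at the node after C-U can never be reached regardless of what Firm B does, so varying those choices leaves every outcome unchanged.
Holding the reachable choices fixed and varying the unreachable ones freely already gives 2 × 2 = 4 equivalent strategies.
No other strategy reproduces this row, so those 4 are the full class: Dgrx, Dgtx, Dfrx, Dftx.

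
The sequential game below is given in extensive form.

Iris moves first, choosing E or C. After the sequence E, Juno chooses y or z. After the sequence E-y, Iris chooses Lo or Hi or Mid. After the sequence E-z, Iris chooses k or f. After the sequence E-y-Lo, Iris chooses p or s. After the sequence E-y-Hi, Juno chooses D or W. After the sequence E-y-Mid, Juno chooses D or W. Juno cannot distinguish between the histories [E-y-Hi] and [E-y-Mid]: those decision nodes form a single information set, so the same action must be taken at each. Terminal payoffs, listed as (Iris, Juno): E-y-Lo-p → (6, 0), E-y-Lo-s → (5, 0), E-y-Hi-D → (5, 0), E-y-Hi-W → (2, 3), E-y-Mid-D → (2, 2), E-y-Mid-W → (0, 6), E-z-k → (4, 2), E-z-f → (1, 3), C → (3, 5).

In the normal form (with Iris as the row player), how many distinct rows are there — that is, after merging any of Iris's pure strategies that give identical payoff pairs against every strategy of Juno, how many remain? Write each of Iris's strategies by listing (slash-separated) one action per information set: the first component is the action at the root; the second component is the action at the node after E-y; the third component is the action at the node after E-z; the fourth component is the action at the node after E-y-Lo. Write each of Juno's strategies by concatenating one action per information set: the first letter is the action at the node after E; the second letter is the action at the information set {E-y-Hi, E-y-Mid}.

9

Iris has 24 pure strategies: E/Lo/k/p, E/Lo/k/s, E/Lo/f/p, E/Lo/f/s, E/Hi/k/p, E/Hi/k/s, E/Hi/f/p, E/Hi/f/s, E/Mid/k/p, E/Mid/k/s, E/Mid/f/p, E/Mid/f/s, C/Lo/k/p, C/Lo/k/s, C/Lo/f/p, C/Lo/f/s, C/Hi/k/p, C/Hi/k/s, C/Hi/f/p, C/Hi/f/s, C/Mid/k/p, C/Mid/k/s, C/Mid/f/p, C/Mid/f/s. Columns: yD, yW, zD, zW.
{E/Lo/k/p} → row (6,0) (6,0) (4,2) (4,2)
{E/Lo/k/s} → row (5,0) (5,0) (4,2) (4,2)
{E/Lo/f/p} → row (6,0) (6,0) (1,3) (1,3)
{E/Lo/f/s} → row (5,0) (5,0) (1,3) (1,3)
{E/Hi/k/p, E/Hi/k/s} → row (5,0) (2,3) (4,2) (4,2)
{E/Hi/f/p, E/Hi/f/s} → row (5,0) (2,3) (1,3) (1,3)
{E/Mid/k/p, E/Mid/k/s} → row (2,2) (0,6) (4,2) (4,2)
{E/Mid/f/p, E/Mid/f/s} → row (2,2) (0,6) (1,3) (1,3)
{C/Lo/k/p, C/Lo/k/s, C/Lo/f/p, C/Lo/f/s, C/Hi/k/p, C/Hi/k/s, C/Hi/f/p, C/Hi/f/s, C/Mid/k/p, C/Mid/k/s, C/Mid/f/p, C/Mid/f/s} → row (3,5) (3,5) (3,5) (3,5)
That's 9 distinct rows out of 24 strategies.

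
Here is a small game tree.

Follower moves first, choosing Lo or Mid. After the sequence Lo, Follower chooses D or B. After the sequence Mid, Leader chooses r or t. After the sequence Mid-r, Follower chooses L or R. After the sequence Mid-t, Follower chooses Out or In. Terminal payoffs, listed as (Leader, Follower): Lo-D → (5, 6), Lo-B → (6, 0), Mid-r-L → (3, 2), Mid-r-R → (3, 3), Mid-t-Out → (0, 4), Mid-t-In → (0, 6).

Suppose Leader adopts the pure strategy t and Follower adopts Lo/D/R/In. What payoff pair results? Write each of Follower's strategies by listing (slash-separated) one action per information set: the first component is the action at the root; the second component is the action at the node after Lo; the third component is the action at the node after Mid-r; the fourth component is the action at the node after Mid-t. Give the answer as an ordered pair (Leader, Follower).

Trace the play path from the root:
  Follower plays Lo
  Follower plays D at [Lo]
→ terminal payoff (5, 6).
(Leader's choice at the node after Mid is never reached on this path, so it doesn't affect the outcome.)

(5, 6)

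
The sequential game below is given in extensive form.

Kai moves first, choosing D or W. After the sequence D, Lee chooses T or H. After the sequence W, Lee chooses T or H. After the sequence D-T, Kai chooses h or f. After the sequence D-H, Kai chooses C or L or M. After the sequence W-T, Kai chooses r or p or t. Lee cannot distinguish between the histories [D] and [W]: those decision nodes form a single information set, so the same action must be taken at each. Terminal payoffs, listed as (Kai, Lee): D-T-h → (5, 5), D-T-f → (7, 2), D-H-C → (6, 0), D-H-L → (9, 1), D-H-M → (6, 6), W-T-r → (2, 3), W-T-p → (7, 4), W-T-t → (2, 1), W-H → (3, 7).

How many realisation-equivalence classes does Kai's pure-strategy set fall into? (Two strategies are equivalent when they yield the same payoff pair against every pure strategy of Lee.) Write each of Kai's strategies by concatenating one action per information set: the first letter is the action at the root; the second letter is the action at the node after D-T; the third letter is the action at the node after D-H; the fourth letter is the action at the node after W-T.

Kai has 36 pure strategies: DhCr, DhCp, DhCt, DhLr, DhLp, DhLt, DhMr, DhMp, DhMt, DfCr, DfCp, DfCt, DfLr, DfLp, DfLt, DfMr, DfMp, DfMt, WhCr, WhCp, WhCt, WhLr, WhLp, WhLt, WhMr, WhMp, WhMt, WfCr, WfCp, WfCt, WfLr, WfLp, WfLt, WfMr, WfMp, WfMt. Columns: T, H.
{DhCr, DhCp, DhCt} → row (5,5) (6,0)
{DhLr, DhLp, DhLt} → row (5,5) (9,1)
{DhMr, DhMp, DhMt} → row (5,5) (6,6)
{DfCr, DfCp, DfCt} → row (7,2) (6,0)
{DfLr, DfLp, DfLt} → row (7,2) (9,1)
{DfMr, DfMp, DfMt} → row (7,2) (6,6)
{WhCr, WhLr, WhMr, WfCr, WfLr, WfMr} → row (2,3) (3,7)
{WhCp, WhLp, WhMp, WfCp, WfLp, WfMp} → row (7,4) (3,7)
{WhCt, WhLt, WhMt, WfCt, WfLt, WfMt} → row (2,1) (3,7)
That's 9 distinct rows out of 36 strategies.

9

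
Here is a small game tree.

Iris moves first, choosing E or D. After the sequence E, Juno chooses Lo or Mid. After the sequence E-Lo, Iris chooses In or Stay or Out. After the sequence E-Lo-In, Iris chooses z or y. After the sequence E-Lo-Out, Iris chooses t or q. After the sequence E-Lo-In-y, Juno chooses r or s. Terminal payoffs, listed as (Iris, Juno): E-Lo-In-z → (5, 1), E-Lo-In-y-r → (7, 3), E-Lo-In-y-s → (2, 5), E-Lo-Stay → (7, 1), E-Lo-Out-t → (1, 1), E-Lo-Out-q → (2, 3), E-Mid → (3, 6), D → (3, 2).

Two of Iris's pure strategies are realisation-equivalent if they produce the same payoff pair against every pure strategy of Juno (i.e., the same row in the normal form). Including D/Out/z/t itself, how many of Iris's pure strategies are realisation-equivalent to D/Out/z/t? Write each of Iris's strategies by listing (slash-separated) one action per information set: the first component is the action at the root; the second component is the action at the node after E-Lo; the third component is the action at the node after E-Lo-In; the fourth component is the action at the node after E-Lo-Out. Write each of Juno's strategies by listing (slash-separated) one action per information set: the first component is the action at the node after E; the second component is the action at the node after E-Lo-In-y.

Row for D/Out/z/t (columns Lo/r, Lo/s, Mid/r, Mid/s): (3,2) (3,2) (3,2) (3,2).
Under D/Out/z/t, Iris's choice at the node after E-Lo and at the node after E-Lo-In and at the node after E-Lo-Out can never be reached regardless of what Juno does, so varying those choices leaves every outcome unchanged.
Holding the reachable choices fixed and varying the unreachable ones freely already gives 3 × 2 × 2 = 12 equivalent strategies.
No other strategy reproduces this row, so those 12 are the full class: D/In/z/t, D/In/z/q, D/In/y/t, D/In/y/q, D/Stay/z/t, D/Stay/z/q, D/Stay/y/t, D/Stay/y/q, D/Out/z/t, D/Out/z/q, D/Out/y/t, D/Out/y/q.

12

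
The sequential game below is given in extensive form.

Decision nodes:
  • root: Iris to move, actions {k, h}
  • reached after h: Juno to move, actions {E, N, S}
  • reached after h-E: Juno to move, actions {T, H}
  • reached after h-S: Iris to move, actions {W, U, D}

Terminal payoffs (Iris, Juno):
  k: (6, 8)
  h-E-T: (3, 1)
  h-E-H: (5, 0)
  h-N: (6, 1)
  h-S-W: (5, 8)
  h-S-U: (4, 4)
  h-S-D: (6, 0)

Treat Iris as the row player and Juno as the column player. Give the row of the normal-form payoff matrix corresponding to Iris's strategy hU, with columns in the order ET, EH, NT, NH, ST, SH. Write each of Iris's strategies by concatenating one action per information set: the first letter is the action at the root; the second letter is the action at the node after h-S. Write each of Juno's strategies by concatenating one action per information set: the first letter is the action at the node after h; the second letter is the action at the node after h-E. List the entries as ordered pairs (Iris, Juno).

vs ET: Iris plays h → Juno plays E at [h] → Juno plays T at [h-E] → (3, 1)
vs EH: Iris plays h → Juno plays E at [h] → Juno plays H at [h-E] → (5, 0)
vs NT: Iris plays h → Juno plays N at [h] → (6, 1)
vs NH: Iris plays h → Juno plays N at [h] → (6, 1)
vs ST: Iris plays h → Juno plays S at [h] → Iris plays U at [h-S] → (4, 4)
vs SH: Iris plays h → Juno plays S at [h] → Iris plays U at [h-S] → (4, 4)

(3,1) (5,0) (6,1) (6,1) (4,4) (4,4)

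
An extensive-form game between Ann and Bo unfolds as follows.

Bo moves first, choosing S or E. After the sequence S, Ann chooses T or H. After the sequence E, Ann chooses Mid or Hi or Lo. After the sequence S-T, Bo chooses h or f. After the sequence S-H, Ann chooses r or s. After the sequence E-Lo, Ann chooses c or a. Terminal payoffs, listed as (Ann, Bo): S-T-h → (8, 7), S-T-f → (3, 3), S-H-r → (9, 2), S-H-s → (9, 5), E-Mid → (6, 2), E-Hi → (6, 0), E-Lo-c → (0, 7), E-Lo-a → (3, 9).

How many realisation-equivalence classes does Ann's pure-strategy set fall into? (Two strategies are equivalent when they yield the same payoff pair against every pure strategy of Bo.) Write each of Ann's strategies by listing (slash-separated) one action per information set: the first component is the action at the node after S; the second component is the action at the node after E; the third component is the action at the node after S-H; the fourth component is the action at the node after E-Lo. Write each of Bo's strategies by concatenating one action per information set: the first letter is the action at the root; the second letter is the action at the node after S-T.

Ann has 24 pure strategies: T/Mid/r/c, T/Mid/r/a, T/Mid/s/c, T/Mid/s/a, T/Hi/r/c, T/Hi/r/a, T/Hi/s/c, T/Hi/s/a, T/Lo/r/c, T/Lo/r/a, T/Lo/s/c, T/Lo/s/a, H/Mid/r/c, H/Mid/r/a, H/Mid/s/c, H/Mid/s/a, H/Hi/r/c, H/Hi/r/a, H/Hi/s/c, H/Hi/s/a, H/Lo/r/c, H/Lo/r/a, H/Lo/s/c, H/Lo/s/a. Columns: Sh, Sf, Eh, Ef.
{T/Mid/r/c, T/Mid/r/a, T/Mid/s/c, T/Mid/s/a} → row (8,7) (3,3) (6,2) (6,2)
{T/Hi/r/c, T/Hi/r/a, T/Hi/s/c, T/Hi/s/a} → row (8,7) (3,3) (6,0) (6,0)
{T/Lo/r/c, T/Lo/s/c} → row (8,7) (3,3) (0,7) (0,7)
{T/Lo/r/a, T/Lo/s/a} → row (8,7) (3,3) (3,9) (3,9)
{H/Mid/r/c, H/Mid/r/a} → row (9,2) (9,2) (6,2) (6,2)
{H/Mid/s/c, H/Mid/s/a} → row (9,5) (9,5) (6,2) (6,2)
{H/Hi/r/c, H/Hi/r/a} → row (9,2) (9,2) (6,0) (6,0)
{H/Hi/s/c, H/Hi/s/a} → row (9,5) (9,5) (6,0) (6,0)
{H/Lo/r/c} → row (9,2) (9,2) (0,7) (0,7)
{H/Lo/r/a} → row (9,2) (9,2) (3,9) (3,9)
{H/Lo/s/c} → row (9,5) (9,5) (0,7) (0,7)
{H/Lo/s/a} → row (9,5) (9,5) (3,9) (3,9)
That's 12 distinct rows out of 24 strategies.

12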